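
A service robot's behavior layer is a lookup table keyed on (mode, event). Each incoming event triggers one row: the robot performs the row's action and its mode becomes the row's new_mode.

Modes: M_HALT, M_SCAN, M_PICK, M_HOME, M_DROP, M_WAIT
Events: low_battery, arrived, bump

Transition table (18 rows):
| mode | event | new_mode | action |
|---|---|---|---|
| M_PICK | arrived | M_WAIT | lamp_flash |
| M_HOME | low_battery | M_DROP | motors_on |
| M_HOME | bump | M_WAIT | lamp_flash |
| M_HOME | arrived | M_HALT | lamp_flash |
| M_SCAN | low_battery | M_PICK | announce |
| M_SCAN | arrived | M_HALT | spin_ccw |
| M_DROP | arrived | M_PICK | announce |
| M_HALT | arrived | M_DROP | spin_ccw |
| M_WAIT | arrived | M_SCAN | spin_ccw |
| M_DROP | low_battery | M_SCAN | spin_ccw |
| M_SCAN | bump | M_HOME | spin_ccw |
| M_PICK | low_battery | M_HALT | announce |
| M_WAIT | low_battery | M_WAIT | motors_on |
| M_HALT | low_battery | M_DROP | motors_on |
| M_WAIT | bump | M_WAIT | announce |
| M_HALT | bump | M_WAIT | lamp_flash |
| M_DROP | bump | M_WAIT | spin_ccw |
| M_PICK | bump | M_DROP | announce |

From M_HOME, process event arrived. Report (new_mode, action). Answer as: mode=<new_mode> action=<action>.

mode=M_HALT action=lamp_flash

current mode = M_HOME; filter table to that mode:
  (M_HOME, low_battery) → (M_DROP, motors_on)
  (M_HOME, bump) → (M_WAIT, lamp_flash)
  (M_HOME, arrived) → (M_HALT, lamp_flash)  ← event matches
event = arrived selects (M_HALT, lamp_flash)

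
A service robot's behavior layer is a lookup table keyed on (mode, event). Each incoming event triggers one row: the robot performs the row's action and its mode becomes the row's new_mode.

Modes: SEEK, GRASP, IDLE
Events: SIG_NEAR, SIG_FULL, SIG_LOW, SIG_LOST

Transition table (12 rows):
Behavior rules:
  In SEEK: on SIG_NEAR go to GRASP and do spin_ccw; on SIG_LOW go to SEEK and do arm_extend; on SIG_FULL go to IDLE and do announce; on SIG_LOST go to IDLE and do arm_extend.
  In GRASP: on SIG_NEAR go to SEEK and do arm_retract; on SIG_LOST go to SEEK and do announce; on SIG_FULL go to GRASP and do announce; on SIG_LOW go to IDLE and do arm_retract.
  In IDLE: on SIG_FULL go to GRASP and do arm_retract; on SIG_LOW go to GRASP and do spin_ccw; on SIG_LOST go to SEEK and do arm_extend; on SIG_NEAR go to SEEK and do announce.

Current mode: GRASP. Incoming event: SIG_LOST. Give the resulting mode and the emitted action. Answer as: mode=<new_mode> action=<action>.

current mode = GRASP; filter table to that mode:
  (GRASP, SIG_NEAR) → (SEEK, arm_retract)
  (GRASP, SIG_LOST) → (SEEK, announce)  ← event matches
  (GRASP, SIG_FULL) → (GRASP, announce)
  (GRASP, SIG_LOW) → (IDLE, arm_retract)
event = SIG_LOST selects (SEEK, announce)

mode=SEEK action=announce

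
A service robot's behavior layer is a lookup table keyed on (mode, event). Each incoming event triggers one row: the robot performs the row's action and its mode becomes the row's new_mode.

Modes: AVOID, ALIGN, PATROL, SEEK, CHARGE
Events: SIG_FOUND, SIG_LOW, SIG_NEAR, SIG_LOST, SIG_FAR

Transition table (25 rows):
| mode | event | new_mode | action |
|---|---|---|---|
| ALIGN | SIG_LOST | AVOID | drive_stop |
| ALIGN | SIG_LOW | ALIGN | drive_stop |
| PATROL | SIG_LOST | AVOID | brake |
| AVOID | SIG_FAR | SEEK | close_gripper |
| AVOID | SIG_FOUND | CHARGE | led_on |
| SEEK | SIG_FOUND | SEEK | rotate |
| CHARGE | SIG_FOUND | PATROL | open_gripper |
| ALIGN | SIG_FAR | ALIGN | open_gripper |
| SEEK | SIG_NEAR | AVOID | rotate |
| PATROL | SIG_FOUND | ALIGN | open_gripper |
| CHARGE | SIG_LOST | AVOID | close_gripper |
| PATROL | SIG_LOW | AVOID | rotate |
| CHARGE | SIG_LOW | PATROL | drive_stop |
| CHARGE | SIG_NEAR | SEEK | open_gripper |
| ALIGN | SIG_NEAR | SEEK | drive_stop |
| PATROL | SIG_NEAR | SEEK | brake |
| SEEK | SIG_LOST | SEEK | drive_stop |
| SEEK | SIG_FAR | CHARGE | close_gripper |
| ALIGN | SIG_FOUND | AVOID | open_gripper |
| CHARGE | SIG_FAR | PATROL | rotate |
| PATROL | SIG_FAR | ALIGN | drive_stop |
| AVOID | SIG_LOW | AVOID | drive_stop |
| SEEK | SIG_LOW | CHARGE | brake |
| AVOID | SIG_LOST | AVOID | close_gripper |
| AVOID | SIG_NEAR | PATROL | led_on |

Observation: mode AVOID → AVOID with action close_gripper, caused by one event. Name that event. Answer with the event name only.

SIG_LOST

try SIG_FOUND: (AVOID, SIG_FOUND) → (CHARGE, led_on)
try SIG_LOW: (AVOID, SIG_LOW) → (AVOID, drive_stop)
try SIG_NEAR: (AVOID, SIG_NEAR) → (PATROL, led_on)
try SIG_LOST: (AVOID, SIG_LOST) → (AVOID, close_gripper)  ← matches
try SIG_FAR: (AVOID, SIG_FAR) → (SEEK, close_gripper)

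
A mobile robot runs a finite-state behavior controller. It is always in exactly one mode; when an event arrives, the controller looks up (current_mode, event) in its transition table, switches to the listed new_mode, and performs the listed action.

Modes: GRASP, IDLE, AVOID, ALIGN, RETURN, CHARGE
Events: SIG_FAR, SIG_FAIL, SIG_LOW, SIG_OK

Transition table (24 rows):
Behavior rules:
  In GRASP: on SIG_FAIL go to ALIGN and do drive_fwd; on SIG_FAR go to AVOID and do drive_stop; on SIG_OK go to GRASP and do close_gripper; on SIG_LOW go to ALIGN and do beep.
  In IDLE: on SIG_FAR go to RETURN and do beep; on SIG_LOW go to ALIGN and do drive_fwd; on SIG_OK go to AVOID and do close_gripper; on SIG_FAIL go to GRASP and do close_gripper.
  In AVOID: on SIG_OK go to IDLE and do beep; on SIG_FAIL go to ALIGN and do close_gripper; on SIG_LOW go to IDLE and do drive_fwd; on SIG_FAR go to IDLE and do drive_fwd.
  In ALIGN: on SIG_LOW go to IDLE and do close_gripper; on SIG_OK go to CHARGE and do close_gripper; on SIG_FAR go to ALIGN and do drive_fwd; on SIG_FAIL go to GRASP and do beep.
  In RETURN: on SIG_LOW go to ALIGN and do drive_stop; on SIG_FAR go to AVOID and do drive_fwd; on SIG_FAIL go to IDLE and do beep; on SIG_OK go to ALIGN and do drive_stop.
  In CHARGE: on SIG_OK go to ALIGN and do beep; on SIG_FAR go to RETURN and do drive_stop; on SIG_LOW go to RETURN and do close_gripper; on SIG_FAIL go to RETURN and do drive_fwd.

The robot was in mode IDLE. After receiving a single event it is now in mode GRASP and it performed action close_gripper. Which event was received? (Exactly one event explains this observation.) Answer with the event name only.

try SIG_FAR: (IDLE, SIG_FAR) → (RETURN, beep)
try SIG_FAIL: (IDLE, SIG_FAIL) → (GRASP, close_gripper)  ← matches
try SIG_LOW: (IDLE, SIG_LOW) → (ALIGN, drive_fwd)
try SIG_OK: (IDLE, SIG_OK) → (AVOID, close_gripper)

SIG_FAIL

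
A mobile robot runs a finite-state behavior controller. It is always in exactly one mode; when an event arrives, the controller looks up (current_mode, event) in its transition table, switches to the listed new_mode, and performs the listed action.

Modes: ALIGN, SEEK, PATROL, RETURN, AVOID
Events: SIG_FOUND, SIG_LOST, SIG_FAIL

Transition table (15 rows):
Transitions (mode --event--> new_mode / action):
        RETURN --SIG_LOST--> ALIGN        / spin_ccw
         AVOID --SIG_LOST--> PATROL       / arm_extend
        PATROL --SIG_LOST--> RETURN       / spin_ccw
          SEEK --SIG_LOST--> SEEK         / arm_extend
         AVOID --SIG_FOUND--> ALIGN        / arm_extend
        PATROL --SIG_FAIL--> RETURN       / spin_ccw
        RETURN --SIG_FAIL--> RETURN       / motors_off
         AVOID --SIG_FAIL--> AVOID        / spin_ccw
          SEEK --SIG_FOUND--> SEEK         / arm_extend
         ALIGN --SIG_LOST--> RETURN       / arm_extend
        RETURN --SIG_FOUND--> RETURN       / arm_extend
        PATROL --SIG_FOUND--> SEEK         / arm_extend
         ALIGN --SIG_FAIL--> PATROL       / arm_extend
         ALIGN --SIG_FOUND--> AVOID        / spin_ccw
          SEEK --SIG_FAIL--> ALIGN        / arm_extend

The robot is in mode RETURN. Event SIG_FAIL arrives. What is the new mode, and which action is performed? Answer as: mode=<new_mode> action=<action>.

mode=RETURN action=motors_off

current mode = RETURN; filter table to that mode:
  (RETURN, SIG_LOST) → (ALIGN, spin_ccw)
  (RETURN, SIG_FAIL) → (RETURN, motors_off)  ← event matches
  (RETURN, SIG_FOUND) → (RETURN, arm_extend)
event = SIG_FAIL selects (RETURN, motors_off)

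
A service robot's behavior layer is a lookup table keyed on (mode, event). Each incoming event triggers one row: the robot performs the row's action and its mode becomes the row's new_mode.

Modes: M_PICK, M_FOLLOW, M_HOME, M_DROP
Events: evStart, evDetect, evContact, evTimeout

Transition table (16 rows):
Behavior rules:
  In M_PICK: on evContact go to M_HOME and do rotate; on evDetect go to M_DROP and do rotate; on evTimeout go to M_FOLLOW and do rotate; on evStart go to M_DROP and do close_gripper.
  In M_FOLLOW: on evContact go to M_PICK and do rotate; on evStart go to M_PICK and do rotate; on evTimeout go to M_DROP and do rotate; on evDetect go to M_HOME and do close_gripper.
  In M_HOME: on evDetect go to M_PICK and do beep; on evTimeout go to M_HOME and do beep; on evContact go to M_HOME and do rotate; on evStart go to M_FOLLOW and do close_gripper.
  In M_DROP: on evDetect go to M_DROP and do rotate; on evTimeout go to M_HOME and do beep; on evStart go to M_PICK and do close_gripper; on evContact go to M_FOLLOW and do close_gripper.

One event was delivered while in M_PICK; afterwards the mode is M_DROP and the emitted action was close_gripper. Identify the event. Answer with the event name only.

try evStart: (M_PICK, evStart) → (M_DROP, close_gripper)  ← matches
try evDetect: (M_PICK, evDetect) → (M_DROP, rotate)
try evContact: (M_PICK, evContact) → (M_HOME, rotate)
try evTimeout: (M_PICK, evTimeout) → (M_FOLLOW, rotate)

evStart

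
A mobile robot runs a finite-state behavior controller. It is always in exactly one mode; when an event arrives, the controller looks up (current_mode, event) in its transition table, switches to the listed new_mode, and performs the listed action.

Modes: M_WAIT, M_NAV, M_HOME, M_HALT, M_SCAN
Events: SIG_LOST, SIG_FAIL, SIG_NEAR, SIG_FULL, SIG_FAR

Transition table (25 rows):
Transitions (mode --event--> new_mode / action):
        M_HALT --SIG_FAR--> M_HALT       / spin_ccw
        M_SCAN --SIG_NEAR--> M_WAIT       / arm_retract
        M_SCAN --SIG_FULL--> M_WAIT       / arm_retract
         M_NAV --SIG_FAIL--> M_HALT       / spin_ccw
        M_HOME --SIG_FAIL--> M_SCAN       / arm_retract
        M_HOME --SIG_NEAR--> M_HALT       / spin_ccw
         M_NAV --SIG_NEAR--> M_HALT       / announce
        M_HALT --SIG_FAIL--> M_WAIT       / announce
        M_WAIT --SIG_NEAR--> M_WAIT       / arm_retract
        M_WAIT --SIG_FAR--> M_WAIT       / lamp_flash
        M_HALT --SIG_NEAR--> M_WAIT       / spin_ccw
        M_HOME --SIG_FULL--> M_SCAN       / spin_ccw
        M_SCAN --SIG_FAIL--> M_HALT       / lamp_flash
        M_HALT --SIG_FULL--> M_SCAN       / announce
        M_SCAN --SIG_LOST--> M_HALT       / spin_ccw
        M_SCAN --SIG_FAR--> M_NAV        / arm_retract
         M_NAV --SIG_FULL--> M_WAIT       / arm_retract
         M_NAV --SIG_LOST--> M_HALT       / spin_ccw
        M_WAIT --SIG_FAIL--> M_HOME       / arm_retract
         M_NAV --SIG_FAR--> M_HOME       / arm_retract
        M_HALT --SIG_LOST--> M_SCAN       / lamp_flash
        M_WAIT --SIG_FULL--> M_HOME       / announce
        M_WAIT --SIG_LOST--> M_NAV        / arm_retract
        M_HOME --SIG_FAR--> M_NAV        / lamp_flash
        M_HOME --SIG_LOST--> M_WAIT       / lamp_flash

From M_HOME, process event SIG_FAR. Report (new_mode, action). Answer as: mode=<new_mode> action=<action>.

current mode = M_HOME; filter table to that mode:
  (M_HOME, SIG_FAIL) → (M_SCAN, arm_retract)
  (M_HOME, SIG_NEAR) → (M_HALT, spin_ccw)
  (M_HOME, SIG_FULL) → (M_SCAN, spin_ccw)
  (M_HOME, SIG_FAR) → (M_NAV, lamp_flash)  ← event matches
  (M_HOME, SIG_LOST) → (M_WAIT, lamp_flash)
event = SIG_FAR selects (M_NAV, lamp_flash)

mode=M_NAV action=lamp_flash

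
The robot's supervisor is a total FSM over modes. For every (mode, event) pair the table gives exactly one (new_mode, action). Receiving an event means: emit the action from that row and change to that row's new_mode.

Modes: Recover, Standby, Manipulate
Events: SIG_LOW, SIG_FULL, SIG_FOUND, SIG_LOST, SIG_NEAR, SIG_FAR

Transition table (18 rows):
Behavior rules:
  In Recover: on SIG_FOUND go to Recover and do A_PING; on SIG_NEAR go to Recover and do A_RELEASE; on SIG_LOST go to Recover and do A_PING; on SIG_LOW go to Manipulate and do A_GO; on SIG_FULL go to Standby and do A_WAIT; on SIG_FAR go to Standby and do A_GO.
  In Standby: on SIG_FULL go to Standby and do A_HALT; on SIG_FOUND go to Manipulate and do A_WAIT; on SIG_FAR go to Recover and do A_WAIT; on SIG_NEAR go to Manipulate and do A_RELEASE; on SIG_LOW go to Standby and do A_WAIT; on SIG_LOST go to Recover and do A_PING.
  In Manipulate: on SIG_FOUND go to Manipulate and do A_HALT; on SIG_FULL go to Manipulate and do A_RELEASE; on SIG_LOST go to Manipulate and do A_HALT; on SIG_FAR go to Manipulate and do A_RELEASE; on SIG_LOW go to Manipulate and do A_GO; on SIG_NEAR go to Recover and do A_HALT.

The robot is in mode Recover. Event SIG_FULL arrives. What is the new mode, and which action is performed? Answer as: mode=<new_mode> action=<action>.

mode=Standby action=A_WAIT

current mode = Recover; filter table to that mode:
  (Recover, SIG_FOUND) → (Recover, A_PING)
  (Recover, SIG_NEAR) → (Recover, A_RELEASE)
  (Recover, SIG_LOST) → (Recover, A_PING)
  (Recover, SIG_LOW) → (Manipulate, A_GO)
  (Recover, SIG_FULL) → (Standby, A_WAIT)  ← event matches
  (Recover, SIG_FAR) → (Standby, A_GO)
event = SIG_FULL selects (Standby, A_WAIT)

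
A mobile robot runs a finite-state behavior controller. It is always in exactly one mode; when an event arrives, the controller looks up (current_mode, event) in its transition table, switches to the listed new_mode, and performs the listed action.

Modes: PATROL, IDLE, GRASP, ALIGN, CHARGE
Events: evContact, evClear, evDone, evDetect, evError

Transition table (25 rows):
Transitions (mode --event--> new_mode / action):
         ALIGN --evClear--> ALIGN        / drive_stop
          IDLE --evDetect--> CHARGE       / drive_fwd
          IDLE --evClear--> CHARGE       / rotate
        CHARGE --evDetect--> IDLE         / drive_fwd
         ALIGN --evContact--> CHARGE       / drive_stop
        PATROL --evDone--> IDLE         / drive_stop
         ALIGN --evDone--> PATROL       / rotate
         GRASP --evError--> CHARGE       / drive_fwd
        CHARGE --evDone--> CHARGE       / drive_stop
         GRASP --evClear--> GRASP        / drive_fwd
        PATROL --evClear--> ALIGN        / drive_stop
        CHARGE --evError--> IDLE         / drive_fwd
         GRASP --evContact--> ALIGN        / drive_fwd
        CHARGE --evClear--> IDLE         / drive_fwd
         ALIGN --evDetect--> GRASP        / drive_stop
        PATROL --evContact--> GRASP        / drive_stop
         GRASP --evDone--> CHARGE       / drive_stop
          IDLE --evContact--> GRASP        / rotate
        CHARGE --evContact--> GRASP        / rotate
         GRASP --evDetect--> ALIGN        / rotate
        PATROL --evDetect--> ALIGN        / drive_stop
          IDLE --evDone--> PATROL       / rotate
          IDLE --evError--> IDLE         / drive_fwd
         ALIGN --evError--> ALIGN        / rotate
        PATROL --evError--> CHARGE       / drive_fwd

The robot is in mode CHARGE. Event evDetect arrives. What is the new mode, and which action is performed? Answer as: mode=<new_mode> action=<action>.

current mode = CHARGE; filter table to that mode:
  (CHARGE, evDetect) → (IDLE, drive_fwd)  ← event matches
  (CHARGE, evDone) → (CHARGE, drive_stop)
  (CHARGE, evError) → (IDLE, drive_fwd)
  (CHARGE, evClear) → (IDLE, drive_fwd)
  (CHARGE, evContact) → (GRASP, rotate)
event = evDetect selects (IDLE, drive_fwd)

mode=IDLE action=drive_fwd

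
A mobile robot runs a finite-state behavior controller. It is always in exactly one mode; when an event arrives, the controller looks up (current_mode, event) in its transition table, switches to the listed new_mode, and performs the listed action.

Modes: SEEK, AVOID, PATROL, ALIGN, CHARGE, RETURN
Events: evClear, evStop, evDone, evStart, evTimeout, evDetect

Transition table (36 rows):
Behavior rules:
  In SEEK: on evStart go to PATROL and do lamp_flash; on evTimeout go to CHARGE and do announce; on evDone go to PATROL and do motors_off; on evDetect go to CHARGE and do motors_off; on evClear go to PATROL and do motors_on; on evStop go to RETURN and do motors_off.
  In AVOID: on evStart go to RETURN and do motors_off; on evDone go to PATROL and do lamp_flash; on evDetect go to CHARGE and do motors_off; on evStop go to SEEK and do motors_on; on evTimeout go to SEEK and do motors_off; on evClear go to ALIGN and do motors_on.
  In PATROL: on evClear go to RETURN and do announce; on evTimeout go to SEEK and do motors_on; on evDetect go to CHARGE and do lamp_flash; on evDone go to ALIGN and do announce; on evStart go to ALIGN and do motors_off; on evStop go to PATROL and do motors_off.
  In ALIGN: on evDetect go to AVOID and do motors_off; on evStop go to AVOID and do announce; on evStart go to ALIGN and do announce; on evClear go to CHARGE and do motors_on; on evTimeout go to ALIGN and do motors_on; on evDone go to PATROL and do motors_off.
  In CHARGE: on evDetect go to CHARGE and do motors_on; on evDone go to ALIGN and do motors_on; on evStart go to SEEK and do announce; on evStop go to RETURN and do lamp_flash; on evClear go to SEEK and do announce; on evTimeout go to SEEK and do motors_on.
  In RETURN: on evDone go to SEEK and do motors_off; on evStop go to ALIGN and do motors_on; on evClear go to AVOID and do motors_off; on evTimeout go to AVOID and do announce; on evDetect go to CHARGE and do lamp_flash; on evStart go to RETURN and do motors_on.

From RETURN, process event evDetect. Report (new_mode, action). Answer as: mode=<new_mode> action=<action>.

current mode = RETURN; filter table to that mode:
  (RETURN, evDone) → (SEEK, motors_off)
  (RETURN, evStop) → (ALIGN, motors_on)
  (RETURN, evClear) → (AVOID, motors_off)
  (RETURN, evTimeout) → (AVOID, announce)
  (RETURN, evDetect) → (CHARGE, lamp_flash)  ← event matches
  (RETURN, evStart) → (RETURN, motors_on)
event = evDetect selects (CHARGE, lamp_flash)

mode=CHARGE action=lamp_flash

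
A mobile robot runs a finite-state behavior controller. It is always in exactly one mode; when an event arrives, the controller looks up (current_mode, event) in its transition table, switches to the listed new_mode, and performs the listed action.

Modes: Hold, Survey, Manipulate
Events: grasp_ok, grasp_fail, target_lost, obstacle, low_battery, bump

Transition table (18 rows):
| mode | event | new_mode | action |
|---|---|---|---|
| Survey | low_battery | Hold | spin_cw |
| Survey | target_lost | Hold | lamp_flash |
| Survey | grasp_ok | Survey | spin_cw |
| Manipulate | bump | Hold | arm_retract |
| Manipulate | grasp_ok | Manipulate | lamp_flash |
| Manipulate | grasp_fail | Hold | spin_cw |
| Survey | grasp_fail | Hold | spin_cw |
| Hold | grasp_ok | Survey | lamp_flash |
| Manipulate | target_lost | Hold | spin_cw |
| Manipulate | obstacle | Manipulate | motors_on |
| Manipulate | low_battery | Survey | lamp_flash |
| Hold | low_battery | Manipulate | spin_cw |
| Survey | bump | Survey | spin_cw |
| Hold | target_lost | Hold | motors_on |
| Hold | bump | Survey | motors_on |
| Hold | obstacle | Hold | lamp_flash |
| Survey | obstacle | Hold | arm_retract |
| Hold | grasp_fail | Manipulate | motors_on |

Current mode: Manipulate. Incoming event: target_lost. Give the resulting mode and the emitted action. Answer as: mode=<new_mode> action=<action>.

mode=Hold action=spin_cw

current mode = Manipulate; filter table to that mode:
  (Manipulate, bump) → (Hold, arm_retract)
  (Manipulate, grasp_ok) → (Manipulate, lamp_flash)
  (Manipulate, grasp_fail) → (Hold, spin_cw)
  (Manipulate, target_lost) → (Hold, spin_cw)  ← event matches
  (Manipulate, obstacle) → (Manipulate, motors_on)
  (Manipulate, low_battery) → (Survey, lamp_flash)
event = target_lost selects (Hold, spin_cw)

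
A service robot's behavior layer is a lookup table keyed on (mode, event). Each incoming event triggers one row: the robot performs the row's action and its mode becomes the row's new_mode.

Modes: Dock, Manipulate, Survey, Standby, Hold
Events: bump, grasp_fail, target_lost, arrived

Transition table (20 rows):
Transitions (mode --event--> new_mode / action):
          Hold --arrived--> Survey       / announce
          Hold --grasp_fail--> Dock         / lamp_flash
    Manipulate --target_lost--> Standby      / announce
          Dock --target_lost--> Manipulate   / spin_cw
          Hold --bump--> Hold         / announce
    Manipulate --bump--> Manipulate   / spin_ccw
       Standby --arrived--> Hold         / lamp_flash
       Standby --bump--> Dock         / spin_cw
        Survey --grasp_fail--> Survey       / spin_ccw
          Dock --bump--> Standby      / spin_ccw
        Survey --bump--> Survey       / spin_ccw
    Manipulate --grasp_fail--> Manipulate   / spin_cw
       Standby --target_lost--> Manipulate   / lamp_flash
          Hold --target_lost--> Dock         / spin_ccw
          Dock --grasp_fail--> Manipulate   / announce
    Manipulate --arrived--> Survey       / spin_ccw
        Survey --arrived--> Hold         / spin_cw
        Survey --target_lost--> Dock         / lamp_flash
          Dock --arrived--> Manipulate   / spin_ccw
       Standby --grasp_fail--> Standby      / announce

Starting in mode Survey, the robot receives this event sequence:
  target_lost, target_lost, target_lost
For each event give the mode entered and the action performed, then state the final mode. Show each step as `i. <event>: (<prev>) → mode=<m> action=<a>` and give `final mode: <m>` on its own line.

final mode: Standby

1. target_lost: (Survey) → mode=Dock action=lamp_flash
2. target_lost: (Dock) → mode=Manipulate action=spin_cw
3. target_lost: (Manipulate) → mode=Standby action=announce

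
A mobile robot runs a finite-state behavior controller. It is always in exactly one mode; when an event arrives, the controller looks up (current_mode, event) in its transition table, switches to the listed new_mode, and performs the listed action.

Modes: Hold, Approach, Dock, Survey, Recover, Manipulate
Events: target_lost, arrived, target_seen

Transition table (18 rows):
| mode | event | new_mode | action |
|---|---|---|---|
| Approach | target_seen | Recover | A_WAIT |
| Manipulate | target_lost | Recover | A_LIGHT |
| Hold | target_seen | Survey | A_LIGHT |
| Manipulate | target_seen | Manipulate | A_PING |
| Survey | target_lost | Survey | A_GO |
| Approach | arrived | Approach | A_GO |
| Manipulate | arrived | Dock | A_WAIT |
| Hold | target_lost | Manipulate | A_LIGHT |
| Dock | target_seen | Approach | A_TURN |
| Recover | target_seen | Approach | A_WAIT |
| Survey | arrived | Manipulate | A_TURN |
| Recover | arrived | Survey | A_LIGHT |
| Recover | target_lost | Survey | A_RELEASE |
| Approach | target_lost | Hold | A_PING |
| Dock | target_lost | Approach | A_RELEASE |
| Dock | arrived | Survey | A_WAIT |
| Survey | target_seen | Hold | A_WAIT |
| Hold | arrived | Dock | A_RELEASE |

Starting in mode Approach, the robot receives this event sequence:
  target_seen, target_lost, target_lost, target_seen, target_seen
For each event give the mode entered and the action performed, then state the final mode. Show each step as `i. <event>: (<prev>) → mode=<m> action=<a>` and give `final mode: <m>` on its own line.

1. target_seen: (Approach) → mode=Recover action=A_WAIT
2. target_lost: (Recover) → mode=Survey action=A_RELEASE
3. target_lost: (Survey) → mode=Survey action=A_GO
4. target_seen: (Survey) → mode=Hold action=A_WAIT
5. target_seen: (Hold) → mode=Survey action=A_LIGHT

final mode: Survey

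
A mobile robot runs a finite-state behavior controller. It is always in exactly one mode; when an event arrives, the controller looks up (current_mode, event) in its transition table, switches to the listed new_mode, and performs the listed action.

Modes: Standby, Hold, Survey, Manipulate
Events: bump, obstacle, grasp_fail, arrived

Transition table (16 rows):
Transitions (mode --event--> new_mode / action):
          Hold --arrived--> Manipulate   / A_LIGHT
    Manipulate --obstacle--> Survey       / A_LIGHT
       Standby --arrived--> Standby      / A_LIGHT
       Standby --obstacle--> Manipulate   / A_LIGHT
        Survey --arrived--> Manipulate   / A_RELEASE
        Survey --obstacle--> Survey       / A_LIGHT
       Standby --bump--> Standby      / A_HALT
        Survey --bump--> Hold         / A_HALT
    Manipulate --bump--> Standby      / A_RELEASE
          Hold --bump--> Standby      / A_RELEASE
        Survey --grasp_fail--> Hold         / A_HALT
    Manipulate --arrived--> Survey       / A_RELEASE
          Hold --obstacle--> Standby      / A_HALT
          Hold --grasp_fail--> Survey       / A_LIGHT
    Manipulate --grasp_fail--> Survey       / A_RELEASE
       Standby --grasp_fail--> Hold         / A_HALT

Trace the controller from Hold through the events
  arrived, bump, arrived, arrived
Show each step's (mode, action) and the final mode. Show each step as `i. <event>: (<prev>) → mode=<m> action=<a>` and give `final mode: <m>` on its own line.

1. arrived: (Hold) → mode=Manipulate action=A_LIGHT
2. bump: (Manipulate) → mode=Standby action=A_RELEASE
3. arrived: (Standby) → mode=Standby action=A_LIGHT
4. arrived: (Standby) → mode=Standby action=A_LIGHT

final mode: Standby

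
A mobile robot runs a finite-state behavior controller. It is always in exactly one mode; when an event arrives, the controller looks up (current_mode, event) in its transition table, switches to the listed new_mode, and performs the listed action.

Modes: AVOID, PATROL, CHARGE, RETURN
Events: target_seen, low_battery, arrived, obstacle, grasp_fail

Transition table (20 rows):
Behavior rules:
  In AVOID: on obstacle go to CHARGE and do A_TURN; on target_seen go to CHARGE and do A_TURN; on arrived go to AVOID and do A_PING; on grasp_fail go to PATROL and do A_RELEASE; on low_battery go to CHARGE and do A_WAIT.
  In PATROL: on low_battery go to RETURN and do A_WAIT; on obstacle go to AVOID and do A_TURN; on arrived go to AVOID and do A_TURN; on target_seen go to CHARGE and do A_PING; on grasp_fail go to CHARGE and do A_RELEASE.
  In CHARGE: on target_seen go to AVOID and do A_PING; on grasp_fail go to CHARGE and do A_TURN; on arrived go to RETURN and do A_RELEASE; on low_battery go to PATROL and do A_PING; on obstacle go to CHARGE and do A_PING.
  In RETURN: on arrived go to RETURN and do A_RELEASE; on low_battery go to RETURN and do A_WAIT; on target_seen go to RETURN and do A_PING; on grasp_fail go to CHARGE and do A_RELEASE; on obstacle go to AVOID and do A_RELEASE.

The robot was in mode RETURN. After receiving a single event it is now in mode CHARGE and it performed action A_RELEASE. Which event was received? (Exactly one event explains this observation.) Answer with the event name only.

grasp_fail

try target_seen: (RETURN, target_seen) → (RETURN, A_PING)
try low_battery: (RETURN, low_battery) → (RETURN, A_WAIT)
try arrived: (RETURN, arrived) → (RETURN, A_RELEASE)
try obstacle: (RETURN, obstacle) → (AVOID, A_RELEASE)
try grasp_fail: (RETURN, grasp_fail) → (CHARGE, A_RELEASE)  ← matches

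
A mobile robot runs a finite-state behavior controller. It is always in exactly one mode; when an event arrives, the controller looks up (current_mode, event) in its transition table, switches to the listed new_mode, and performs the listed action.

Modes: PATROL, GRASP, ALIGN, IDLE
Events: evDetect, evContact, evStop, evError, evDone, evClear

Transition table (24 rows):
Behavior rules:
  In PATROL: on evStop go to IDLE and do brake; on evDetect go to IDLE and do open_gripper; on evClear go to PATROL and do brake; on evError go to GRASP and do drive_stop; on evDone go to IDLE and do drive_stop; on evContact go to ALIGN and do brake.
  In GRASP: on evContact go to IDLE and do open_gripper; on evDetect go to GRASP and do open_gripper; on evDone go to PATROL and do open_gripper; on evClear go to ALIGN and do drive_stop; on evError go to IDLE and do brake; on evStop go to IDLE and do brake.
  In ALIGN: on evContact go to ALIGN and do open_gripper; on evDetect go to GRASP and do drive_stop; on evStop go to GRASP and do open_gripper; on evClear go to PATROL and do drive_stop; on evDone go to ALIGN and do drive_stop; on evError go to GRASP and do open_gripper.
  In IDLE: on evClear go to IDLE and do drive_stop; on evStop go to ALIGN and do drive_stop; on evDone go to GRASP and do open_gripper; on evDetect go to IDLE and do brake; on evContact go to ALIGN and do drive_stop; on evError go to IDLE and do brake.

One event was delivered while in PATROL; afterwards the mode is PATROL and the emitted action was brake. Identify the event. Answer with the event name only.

evClear

try evDetect: (PATROL, evDetect) → (IDLE, open_gripper)
try evContact: (PATROL, evContact) → (ALIGN, brake)
try evStop: (PATROL, evStop) → (IDLE, brake)
try evError: (PATROL, evError) → (GRASP, drive_stop)
try evDone: (PATROL, evDone) → (IDLE, drive_stop)
try evClear: (PATROL, evClear) → (PATROL, brake)  ← matches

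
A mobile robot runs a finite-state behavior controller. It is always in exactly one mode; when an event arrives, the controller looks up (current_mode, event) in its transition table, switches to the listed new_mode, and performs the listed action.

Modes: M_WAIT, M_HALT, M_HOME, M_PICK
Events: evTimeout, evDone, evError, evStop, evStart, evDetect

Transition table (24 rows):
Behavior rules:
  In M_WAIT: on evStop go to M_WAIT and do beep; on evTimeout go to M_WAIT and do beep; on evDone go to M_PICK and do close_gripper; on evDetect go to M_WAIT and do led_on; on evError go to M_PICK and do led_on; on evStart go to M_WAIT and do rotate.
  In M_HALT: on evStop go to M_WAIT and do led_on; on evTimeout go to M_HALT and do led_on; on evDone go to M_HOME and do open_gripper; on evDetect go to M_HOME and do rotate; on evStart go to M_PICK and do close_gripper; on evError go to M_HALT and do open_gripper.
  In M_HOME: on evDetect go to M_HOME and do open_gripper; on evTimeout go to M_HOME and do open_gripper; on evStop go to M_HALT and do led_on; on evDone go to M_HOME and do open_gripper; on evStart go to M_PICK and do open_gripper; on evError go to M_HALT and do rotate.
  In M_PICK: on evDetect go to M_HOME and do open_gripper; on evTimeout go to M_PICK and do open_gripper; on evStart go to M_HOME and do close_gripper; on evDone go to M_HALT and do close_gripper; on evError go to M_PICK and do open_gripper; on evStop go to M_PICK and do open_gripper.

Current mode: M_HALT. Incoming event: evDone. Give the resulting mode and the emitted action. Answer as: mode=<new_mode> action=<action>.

mode=M_HOME action=open_gripper

current mode = M_HALT; filter table to that mode:
  (M_HALT, evStop) → (M_WAIT, led_on)
  (M_HALT, evTimeout) → (M_HALT, led_on)
  (M_HALT, evDone) → (M_HOME, open_gripper)  ← event matches
  (M_HALT, evDetect) → (M_HOME, rotate)
  (M_HALT, evStart) → (M_PICK, close_gripper)
  (M_HALT, evError) → (M_HALT, open_gripper)
event = evDone selects (M_HOME, open_gripper)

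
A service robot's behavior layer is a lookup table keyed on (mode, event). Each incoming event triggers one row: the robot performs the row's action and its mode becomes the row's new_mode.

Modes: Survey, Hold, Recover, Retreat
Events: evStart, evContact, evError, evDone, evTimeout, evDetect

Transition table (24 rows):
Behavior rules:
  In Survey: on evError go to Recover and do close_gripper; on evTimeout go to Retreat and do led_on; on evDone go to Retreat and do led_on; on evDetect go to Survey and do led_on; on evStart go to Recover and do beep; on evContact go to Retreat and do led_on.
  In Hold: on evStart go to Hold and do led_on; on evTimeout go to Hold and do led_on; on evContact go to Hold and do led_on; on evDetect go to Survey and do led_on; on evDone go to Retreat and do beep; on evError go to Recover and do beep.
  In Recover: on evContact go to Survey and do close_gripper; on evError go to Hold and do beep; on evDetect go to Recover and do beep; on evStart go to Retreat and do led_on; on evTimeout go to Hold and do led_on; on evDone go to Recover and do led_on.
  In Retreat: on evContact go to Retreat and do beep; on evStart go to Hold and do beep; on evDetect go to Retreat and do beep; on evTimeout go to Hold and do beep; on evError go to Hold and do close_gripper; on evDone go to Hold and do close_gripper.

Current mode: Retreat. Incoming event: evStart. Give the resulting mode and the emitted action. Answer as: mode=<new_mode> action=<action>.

mode=Hold action=beep

current mode = Retreat; filter table to that mode:
  (Retreat, evContact) → (Retreat, beep)
  (Retreat, evStart) → (Hold, beep)  ← event matches
  (Retreat, evDetect) → (Retreat, beep)
  (Retreat, evTimeout) → (Hold, beep)
  (Retreat, evError) → (Hold, close_gripper)
  (Retreat, evDone) → (Hold, close_gripper)
event = evStart selects (Hold, beep)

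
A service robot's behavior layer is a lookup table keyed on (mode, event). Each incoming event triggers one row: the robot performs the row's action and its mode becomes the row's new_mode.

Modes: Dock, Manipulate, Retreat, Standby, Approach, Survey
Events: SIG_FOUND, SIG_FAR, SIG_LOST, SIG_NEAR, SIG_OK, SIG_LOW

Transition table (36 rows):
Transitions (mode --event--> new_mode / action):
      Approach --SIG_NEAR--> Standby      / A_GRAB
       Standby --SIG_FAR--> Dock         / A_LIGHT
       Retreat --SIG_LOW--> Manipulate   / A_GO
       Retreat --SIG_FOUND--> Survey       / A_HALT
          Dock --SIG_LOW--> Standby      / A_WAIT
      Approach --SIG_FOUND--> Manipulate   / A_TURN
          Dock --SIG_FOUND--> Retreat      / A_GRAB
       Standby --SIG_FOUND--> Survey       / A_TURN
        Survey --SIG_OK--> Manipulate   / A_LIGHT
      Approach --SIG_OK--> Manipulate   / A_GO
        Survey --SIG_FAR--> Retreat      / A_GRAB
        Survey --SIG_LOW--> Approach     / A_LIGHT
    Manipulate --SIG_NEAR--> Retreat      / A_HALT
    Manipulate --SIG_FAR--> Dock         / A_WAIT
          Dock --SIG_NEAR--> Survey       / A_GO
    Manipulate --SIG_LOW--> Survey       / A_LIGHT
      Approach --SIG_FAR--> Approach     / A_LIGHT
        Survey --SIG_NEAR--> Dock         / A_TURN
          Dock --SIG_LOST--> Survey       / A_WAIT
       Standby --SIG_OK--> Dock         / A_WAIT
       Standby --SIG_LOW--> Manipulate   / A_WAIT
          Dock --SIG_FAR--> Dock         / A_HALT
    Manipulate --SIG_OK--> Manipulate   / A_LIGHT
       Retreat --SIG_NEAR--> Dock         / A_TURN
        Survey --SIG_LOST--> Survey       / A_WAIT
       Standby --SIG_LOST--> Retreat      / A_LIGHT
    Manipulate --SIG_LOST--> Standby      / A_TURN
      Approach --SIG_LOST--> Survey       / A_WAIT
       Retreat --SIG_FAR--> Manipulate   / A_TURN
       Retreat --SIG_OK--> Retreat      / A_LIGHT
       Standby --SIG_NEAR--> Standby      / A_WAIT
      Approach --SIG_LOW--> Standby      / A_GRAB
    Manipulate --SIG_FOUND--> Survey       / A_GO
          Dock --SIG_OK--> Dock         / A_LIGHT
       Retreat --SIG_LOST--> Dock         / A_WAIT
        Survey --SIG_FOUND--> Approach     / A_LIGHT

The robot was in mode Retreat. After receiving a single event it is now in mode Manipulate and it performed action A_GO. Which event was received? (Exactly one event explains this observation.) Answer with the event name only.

SIG_LOW

try SIG_FOUND: (Retreat, SIG_FOUND) → (Survey, A_HALT)
try SIG_FAR: (Retreat, SIG_FAR) → (Manipulate, A_TURN)
try SIG_LOST: (Retreat, SIG_LOST) → (Dock, A_WAIT)
try SIG_NEAR: (Retreat, SIG_NEAR) → (Dock, A_TURN)
try SIG_OK: (Retreat, SIG_OK) → (Retreat, A_LIGHT)
try SIG_LOW: (Retreat, SIG_LOW) → (Manipulate, A_GO)  ← matches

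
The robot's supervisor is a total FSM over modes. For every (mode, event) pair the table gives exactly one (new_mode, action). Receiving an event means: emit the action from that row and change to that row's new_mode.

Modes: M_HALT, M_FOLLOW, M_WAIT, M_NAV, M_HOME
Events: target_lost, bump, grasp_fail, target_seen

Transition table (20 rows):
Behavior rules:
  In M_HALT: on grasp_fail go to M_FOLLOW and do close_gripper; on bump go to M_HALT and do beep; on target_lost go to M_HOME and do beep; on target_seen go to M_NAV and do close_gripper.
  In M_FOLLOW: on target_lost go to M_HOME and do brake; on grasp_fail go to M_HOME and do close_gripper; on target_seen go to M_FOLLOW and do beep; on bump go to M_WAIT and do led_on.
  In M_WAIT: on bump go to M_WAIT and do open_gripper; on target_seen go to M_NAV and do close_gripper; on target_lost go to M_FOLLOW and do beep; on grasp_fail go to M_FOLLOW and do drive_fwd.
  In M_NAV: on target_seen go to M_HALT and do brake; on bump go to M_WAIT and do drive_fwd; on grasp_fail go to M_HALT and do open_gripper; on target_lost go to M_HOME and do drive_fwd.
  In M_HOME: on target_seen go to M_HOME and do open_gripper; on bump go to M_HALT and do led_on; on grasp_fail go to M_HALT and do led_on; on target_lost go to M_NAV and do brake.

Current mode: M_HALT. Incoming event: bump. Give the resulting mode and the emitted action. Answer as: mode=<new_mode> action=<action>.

mode=M_HALT action=beep

current mode = M_HALT; filter table to that mode:
  (M_HALT, grasp_fail) → (M_FOLLOW, close_gripper)
  (M_HALT, bump) → (M_HALT, beep)  ← event matches
  (M_HALT, target_lost) → (M_HOME, beep)
  (M_HALT, target_seen) → (M_NAV, close_gripper)
event = bump selects (M_HALT, beep)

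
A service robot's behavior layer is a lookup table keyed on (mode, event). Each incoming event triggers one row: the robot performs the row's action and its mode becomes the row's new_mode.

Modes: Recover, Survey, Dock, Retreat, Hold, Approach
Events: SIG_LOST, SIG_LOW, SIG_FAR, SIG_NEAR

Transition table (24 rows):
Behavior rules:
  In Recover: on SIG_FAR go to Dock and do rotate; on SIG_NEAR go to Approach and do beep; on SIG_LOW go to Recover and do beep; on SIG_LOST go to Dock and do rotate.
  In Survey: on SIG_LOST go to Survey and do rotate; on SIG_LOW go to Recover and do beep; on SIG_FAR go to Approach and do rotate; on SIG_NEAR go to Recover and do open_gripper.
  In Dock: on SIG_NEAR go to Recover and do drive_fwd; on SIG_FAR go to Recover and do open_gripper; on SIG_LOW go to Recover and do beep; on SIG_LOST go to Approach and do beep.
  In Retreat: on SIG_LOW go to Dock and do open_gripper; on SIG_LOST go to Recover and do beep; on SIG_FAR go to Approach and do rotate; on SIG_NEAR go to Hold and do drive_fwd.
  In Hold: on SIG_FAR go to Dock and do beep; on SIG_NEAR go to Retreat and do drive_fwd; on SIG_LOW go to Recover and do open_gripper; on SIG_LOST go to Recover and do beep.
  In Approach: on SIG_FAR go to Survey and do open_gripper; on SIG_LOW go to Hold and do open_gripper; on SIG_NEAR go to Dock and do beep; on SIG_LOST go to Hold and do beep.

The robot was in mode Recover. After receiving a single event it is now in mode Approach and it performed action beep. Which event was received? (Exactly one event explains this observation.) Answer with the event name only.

SIG_NEAR

try SIG_LOST: (Recover, SIG_LOST) → (Dock, rotate)
try SIG_LOW: (Recover, SIG_LOW) → (Recover, beep)
try SIG_FAR: (Recover, SIG_FAR) → (Dock, rotate)
try SIG_NEAR: (Recover, SIG_NEAR) → (Approach, beep)  ← matches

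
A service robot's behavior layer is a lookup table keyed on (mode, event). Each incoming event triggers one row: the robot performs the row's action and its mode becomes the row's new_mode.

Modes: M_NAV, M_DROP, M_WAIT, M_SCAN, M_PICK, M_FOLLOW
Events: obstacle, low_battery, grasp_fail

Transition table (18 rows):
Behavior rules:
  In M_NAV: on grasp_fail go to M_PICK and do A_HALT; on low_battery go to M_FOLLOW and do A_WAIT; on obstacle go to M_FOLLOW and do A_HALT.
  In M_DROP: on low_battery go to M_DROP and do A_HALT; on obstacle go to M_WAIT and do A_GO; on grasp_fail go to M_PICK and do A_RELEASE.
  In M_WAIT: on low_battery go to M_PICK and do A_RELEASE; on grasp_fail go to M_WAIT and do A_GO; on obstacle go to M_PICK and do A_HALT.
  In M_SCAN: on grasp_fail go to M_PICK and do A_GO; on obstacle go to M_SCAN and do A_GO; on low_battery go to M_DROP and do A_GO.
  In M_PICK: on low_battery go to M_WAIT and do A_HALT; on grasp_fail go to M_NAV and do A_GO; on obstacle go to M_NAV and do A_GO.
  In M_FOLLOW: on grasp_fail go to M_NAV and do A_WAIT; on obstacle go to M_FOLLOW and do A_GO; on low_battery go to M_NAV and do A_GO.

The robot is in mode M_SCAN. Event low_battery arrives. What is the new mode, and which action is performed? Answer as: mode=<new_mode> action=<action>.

current mode = M_SCAN; filter table to that mode:
  (M_SCAN, grasp_fail) → (M_PICK, A_GO)
  (M_SCAN, obstacle) → (M_SCAN, A_GO)
  (M_SCAN, low_battery) → (M_DROP, A_GO)  ← event matches
event = low_battery selects (M_DROP, A_GO)

mode=M_DROP action=A_GO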